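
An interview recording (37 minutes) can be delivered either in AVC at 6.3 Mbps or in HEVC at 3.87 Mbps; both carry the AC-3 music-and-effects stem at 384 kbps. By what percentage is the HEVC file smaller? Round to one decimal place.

36.4%

37 min = 2220 s
Audio: 384 kbps = 0.384 Mbps.
AVC: 6.684 Mbps × 2220 s = 14838.5 Mb = 1.727 GiB.
HEVC: 4.254 Mbps × 2220 s = 9443.9 Mb = 1.099 GiB.
Reduction: (1 − 1.099/1.727) × 100 = 36.36%.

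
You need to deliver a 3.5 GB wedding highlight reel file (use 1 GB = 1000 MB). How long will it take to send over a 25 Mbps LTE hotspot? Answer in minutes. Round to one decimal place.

File: 3.5 GB = 28000.0 Mb.
At 25 Mbps: 28000.0 / 25 = 1120.0 s ≈ 18.7 minutes.

18.7 minutes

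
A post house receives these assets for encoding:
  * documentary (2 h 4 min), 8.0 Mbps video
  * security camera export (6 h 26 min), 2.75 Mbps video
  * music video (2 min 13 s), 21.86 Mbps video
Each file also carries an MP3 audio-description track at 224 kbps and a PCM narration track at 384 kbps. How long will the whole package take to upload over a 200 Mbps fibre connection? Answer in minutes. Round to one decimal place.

Audio total: 224 + 384 = 608 kbps = 0.608 Mbps.
documentary: 8.608 Mbps × 7440 s = 64043.5 Mb
security camera export: 3.358 Mbps × 23160 s = 77771.3 Mb
music video: 22.468 Mbps × 133 s = 2988.2 Mb
Total: 144803.0 Mb = 18100.4 MB.
At 200 Mbps: 144803.0 / 200 = 724 s ≈ 12.1 minutes.

12.1 minutes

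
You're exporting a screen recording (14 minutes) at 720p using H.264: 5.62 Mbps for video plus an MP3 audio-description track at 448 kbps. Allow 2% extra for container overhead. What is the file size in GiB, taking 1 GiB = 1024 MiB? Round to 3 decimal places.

0.605 GiB

14 min = 840 s
Audio: 448 kbps = 0.448 Mbps.
Total bitrate: 5.62 + 0.448 = 6.068 Mbps.
Stream data: 6.068 Mbps × 840 s = 5097.1 Mb.
With 2% container overhead: ×1.02.
5,199 Mb = 649,882,800 bytes ÷ 1,073,741,824 = 0.6053 GiB.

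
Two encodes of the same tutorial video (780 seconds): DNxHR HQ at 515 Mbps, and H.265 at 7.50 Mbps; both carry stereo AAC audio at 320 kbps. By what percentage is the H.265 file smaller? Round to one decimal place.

Audio: 320 kbps = 0.320 Mbps.
DNxHR HQ: 515.320 Mbps × 780 s = 401949.6 Mb = 46.793 GiB.
H.265: 7.820 Mbps × 780 s = 6099.6 Mb = 0.710 GiB.
Reduction: (1 − 0.710/46.793) × 100 = 98.48%.

98.5%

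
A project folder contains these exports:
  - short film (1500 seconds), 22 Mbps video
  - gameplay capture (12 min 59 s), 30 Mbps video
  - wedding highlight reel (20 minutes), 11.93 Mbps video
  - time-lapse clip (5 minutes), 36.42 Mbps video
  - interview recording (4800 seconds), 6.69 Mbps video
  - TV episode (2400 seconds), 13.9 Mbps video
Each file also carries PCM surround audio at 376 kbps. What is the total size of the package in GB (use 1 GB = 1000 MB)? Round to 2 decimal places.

18.90 GB

Audio: 376 kbps = 0.376 Mbps.
short film: 22.376 Mbps × 1500 s = 33564.0 Mb
gameplay capture: 30.376 Mbps × 779 s = 23662.9 Mb
wedding highlight reel: 12.306 Mbps × 1200 s = 14767.2 Mb
time-lapse clip: 36.796 Mbps × 300 s = 11038.8 Mb
interview recording: 7.066 Mbps × 4800 s = 33916.8 Mb
TV episode: 14.276 Mbps × 2400 s = 34262.4 Mb
Total: 151212.1 Mb = 18901.5 MB.
= 18.90 GB.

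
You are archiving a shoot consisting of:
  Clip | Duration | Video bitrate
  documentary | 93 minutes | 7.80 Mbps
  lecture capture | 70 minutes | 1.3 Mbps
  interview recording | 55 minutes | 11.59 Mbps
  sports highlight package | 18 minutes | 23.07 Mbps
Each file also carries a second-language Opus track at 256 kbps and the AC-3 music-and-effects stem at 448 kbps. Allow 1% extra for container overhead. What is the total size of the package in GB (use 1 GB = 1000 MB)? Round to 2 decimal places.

15.42 GB

Audio total: 256 + 448 = 704 kbps = 0.704 Mbps.
documentary: 8.504 Mbps × 5580 s × 1.01 = 47926.8 Mb
lecture capture: 2.004 Mbps × 4200 s × 1.01 = 8501.0 Mb
interview recording: 12.294 Mbps × 3300 s × 1.01 = 40975.9 Mb
sports highlight package: 23.774 Mbps × 1080 s × 1.01 = 25932.7 Mb
Total: 123336.4 Mb = 15417.0 MB.
= 15.42 GB.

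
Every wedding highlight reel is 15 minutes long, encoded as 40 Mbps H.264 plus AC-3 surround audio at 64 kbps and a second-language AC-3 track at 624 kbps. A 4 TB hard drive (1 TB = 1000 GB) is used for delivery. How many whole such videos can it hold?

15 min = 900 s
Audio total: 64 + 624 = 688 kbps = 0.688 Mbps.
Total bitrate: 40.688 Mbps.
Per item: 40.688 Mbps × 900 s = 36,619 Mb = 4,577 MB.
Capacity: 4 TB = 32,000,000 Mb; 873.86 items → 873 complete.

873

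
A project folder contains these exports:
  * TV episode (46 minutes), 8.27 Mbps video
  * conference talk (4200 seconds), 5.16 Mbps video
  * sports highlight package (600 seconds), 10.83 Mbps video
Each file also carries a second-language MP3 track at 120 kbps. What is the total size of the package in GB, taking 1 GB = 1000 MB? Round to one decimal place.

Audio: 120 kbps = 0.120 Mbps.
TV episode: 8.390 Mbps × 2760 s = 23156.4 Mb
conference talk: 5.280 Mbps × 4200 s = 22176.0 Mb
sports highlight package: 10.950 Mbps × 600 s = 6570.0 Mb
Total: 51902.4 Mb = 6487.8 MB.
= 6.488 GB.

6.5 GB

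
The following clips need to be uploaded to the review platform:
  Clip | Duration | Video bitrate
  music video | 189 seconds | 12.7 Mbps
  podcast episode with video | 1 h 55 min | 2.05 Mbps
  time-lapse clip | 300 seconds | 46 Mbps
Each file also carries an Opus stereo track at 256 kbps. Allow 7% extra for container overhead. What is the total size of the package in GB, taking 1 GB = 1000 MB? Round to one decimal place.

Audio: 256 kbps = 0.256 Mbps.
music video: 12.956 Mbps × 189 s × 1.07 = 2620.1 Mb
podcast episode with video: 2.306 Mbps × 6900 s × 1.07 = 17025.2 Mb
time-lapse clip: 46.256 Mbps × 300 s × 1.07 = 14848.2 Mb
Total: 34493.5 Mb = 4311.7 MB.
= 4.312 GB.

4.3 GB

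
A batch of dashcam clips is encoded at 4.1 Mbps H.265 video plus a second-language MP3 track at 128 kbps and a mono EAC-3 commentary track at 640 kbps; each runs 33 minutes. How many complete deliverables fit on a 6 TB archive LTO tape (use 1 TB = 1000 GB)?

4979

33 min = 1980 s
Audio total: 128 + 640 = 768 kbps = 0.768 Mbps.
Total bitrate: 4.868 Mbps.
Per item: 4.868 Mbps × 1980 s = 9,639 Mb = 1,205 MB.
Capacity: 6 TB = 48,000,000 Mb; 4979.96 items → 4979 complete.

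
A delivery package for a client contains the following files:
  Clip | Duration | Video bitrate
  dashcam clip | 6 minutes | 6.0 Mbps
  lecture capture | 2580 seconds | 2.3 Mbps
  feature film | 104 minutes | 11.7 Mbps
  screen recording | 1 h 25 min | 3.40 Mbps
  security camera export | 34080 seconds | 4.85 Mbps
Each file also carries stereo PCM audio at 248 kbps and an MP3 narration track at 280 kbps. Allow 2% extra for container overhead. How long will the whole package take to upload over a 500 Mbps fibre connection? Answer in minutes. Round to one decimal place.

9.8 minutes

Audio total: 248 + 280 = 528 kbps = 0.528 Mbps.
dashcam clip: 6.528 Mbps × 360 s × 1.02 = 2397.1 Mb
lecture capture: 2.828 Mbps × 2580 s × 1.02 = 7442.2 Mb
feature film: 12.228 Mbps × 6240 s × 1.02 = 77828.8 Mb
screen recording: 3.928 Mbps × 5100 s × 1.02 = 20433.5 Mb
security camera export: 5.378 Mbps × 34080 s × 1.02 = 186947.9 Mb
Total: 295049.4 Mb = 36881.2 MB.
At 500 Mbps: 295049.4 / 500 = 590 s ≈ 9.83 minutes.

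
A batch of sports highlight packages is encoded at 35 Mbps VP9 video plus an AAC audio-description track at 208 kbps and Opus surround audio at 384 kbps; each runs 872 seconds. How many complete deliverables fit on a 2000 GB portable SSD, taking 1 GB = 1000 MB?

Audio total: 208 + 384 = 592 kbps = 0.592 Mbps.
Total bitrate: 35.592 Mbps.
Per item: 35.592 Mbps × 872 s = 31,036 Mb = 3,880 MB.
Capacity: 2000 GB = 16,000,000 Mb; 515.53 items → 515 complete.

515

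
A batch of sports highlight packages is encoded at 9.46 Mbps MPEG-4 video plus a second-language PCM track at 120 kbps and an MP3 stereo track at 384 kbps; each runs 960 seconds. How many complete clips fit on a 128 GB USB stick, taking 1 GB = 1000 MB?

107

Audio total: 120 + 384 = 504 kbps = 0.504 Mbps.
Total bitrate: 9.964 Mbps.
Per item: 9.964 Mbps × 960 s = 9,565 Mb = 1,196 MB.
Capacity: 128 GB = 1,024,000 Mb; 107.05 items → 107 complete.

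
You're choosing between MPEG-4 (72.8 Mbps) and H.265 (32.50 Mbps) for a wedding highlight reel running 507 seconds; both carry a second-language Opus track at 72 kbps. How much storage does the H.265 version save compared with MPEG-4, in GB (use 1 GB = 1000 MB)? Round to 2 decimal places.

2.55 GB

Audio: 72 kbps = 0.072 Mbps.
MPEG-4: 72.872 Mbps × 507 s = 36946.1 Mb = 4.618 GB.
H.265: 32.572 Mbps × 507 s = 16514.0 Mb = 2.064 GB.
Saving: 4.618 − 2.064 = 2.554 GB.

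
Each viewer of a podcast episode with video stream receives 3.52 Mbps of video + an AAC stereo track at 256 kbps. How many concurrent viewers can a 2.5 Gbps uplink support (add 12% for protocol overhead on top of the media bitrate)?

591

Audio: 256 kbps = 0.256 Mbps.
Per-viewer media rate: 3.776 Mbps.
On the wire with 12% overhead: 4.229 Mbps.
2.5 Gbps = 2,500 Mbps; 2,500 / 4.229 = 591.14 → 591 viewers.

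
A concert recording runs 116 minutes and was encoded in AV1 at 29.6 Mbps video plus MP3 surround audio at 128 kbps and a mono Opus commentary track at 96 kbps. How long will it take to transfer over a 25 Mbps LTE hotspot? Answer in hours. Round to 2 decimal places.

116 min = 6960 s
Audio total: 128 + 96 = 224 kbps = 0.224 Mbps.
Total bitrate: 29.824 Mbps.
File: 29.824 Mbps × 6960 s = 207575.0 Mb.
At 25 Mbps: 207575.0 / 25 = 8303.0 s ≈ 2.31 hours.

2.31 hours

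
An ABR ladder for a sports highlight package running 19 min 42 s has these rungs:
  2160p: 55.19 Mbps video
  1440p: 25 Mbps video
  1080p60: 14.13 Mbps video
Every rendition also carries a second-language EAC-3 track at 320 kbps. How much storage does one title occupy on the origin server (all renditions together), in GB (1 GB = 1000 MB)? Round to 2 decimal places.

14.08 GB

19 min 42 s = 1182 s
Audio: 320 kbps = 0.320 Mbps.
Sum of rendition bitrates: (55.19+0.320) + (25+0.320) + (14.13+0.320) = 95.280 Mbps.
× 1182 s = 112,621 Mb = 14,078 MB = 14.08 GB.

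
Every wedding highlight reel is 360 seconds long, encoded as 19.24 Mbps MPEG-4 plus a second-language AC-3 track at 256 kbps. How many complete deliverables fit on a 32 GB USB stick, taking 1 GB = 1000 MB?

36

Audio: 256 kbps = 0.256 Mbps.
Total bitrate: 19.496 Mbps.
Per item: 19.496 Mbps × 360 s = 7,019 Mb = 877.3 MB.
Capacity: 32 GB = 256,000 Mb; 36.47 items → 36 complete.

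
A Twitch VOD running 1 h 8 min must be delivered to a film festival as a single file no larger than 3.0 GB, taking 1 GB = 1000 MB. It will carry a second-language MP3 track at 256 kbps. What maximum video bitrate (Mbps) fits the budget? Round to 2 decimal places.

Budget: 3.0 GB = 24000.0 Mb.
1 h 8 min = 68 min = 4080 s
Total bitrate budget: 24000.0 Mb / 4080 s = 5.882 Mbps.
Audio: 256 kbps = 0.256 Mbps.
Video: 5.882 − 0.256 = 5.626 Mbps.

5.63 Mbps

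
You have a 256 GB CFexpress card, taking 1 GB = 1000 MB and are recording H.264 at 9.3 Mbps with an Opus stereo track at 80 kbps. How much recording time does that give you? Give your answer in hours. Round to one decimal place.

Audio: 80 kbps = 0.080 Mbps.
Total bitrate: 9.3 + 0.080 = 9.380 Mbps.
Capacity: 256 GB = 2,048,000 Mb.
Recording time: 2,048,000 / 9.380 = 218,337 s ≈ 60.6 hours.

60.6 hours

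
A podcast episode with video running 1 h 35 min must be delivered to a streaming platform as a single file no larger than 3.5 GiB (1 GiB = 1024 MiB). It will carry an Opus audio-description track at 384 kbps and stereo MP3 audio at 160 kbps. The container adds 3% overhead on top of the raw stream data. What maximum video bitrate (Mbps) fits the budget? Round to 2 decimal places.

4.58 Mbps

Budget: 3.5 GiB = 30064.8 Mb.
Stream payload after overhead: 30064.8 / 1.03 = 29189.1 Mb.
1 h 35 min = 95 min = 5700 s
Total bitrate budget: 29189.1 Mb / 5700 s = 5.121 Mbps.
Audio total: 384 + 160 = 544 kbps = 0.544 Mbps.
Video: 5.121 − 0.544 = 4.577 Mbps.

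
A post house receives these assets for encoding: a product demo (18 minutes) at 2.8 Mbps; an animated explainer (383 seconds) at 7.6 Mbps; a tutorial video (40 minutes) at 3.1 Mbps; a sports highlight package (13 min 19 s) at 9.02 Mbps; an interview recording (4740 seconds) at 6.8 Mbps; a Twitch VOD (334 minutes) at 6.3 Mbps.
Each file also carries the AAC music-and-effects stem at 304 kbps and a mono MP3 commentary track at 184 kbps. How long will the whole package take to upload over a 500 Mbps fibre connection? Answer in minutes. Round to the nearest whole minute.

6 minutes

Audio total: 304 + 184 = 488 kbps = 0.488 Mbps.
product demo: 3.288 Mbps × 1080 s = 3551.0 Mb
animated explainer: 8.088 Mbps × 383 s = 3097.7 Mb
tutorial video: 3.588 Mbps × 2400 s = 8611.2 Mb
sports highlight package: 9.508 Mbps × 799 s = 7596.9 Mb
interview recording: 7.288 Mbps × 4740 s = 34545.1 Mb
Twitch VOD: 6.788 Mbps × 20040 s = 136031.5 Mb
Total: 193433.5 Mb = 24179.2 MB.
At 500 Mbps: 193433.5 / 500 = 387 s ≈ 6.45 minutes.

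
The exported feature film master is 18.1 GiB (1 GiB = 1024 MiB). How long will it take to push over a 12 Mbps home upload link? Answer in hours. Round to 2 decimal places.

File: 18.1 GiB = 155477.8 Mb.
At 12 Mbps: 155477.8 / 12 = 12956.5 s ≈ 3.6 hours.

3.60 hours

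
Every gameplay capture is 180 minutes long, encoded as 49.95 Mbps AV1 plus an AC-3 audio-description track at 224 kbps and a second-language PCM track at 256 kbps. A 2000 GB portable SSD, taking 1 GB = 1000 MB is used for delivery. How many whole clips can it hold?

180 min = 10800 s
Audio total: 224 + 256 = 480 kbps = 0.480 Mbps.
Total bitrate: 50.430 Mbps.
Per item: 50.430 Mbps × 10800 s = 544,644 Mb = 68,080 MB.
Capacity: 2000 GB = 16,000,000 Mb; 29.38 items → 29 complete.

29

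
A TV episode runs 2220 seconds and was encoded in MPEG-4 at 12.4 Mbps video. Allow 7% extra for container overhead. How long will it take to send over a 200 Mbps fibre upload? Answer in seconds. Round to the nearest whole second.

147 seconds

File: 12.400 Mbps × 2220 s = 27528.0 Mb.
With 7% container overhead: ×1.07. → 29455.0 Mb.
At 200 Mbps: 29455.0 / 200 = 147.3 s ≈ 147 seconds.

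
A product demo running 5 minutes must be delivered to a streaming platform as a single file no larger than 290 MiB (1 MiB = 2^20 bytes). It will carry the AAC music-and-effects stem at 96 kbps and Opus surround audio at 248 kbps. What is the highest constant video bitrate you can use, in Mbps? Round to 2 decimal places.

7.76 Mbps

Budget: 290 MiB = 2432.7 Mb.
5 min = 300 s
Total bitrate budget: 2432.7 Mb / 300 s = 8.109 Mbps.
Audio total: 96 + 248 = 344 kbps = 0.344 Mbps.
Video: 8.109 − 0.344 = 7.765 Mbps.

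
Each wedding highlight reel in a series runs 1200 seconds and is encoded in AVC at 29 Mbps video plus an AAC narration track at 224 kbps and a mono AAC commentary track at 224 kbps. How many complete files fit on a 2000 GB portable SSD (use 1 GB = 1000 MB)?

Audio total: 224 + 224 = 448 kbps = 0.448 Mbps.
Total bitrate: 29.448 Mbps.
Per item: 29.448 Mbps × 1200 s = 35,338 Mb = 4,417 MB.
Capacity: 2000 GB = 16,000,000 Mb; 452.78 items → 452 complete.

452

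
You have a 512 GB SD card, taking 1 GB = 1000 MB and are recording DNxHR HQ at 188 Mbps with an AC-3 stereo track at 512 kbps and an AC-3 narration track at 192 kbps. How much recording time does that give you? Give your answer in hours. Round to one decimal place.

6.0 hours

Audio total: 512 + 192 = 704 kbps = 0.704 Mbps.
Total bitrate: 188 + 0.704 = 188.704 Mbps.
Capacity: 512 GB = 4,096,000 Mb.
Recording time: 4,096,000 / 188.704 = 21,706 s ≈ 6.03 hours.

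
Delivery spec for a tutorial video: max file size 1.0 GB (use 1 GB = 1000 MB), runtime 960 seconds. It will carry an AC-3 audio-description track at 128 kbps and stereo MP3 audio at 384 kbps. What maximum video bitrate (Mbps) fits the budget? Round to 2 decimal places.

Budget: 1.0 GB = 8000.0 Mb.
Total bitrate budget: 8000.0 Mb / 960 s = 8.333 Mbps.
Audio total: 128 + 384 = 512 kbps = 0.512 Mbps.
Video: 8.333 − 0.512 = 7.821 Mbps.

7.82 Mbps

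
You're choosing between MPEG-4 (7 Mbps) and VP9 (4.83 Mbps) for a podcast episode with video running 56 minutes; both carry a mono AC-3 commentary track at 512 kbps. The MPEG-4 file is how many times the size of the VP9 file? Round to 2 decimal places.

56 min = 3360 s
Audio: 512 kbps = 0.512 Mbps.
MPEG-4: 7.512 Mbps × 3360 s = 25240.3 Mb = 2.938 GiB.
VP9: 5.342 Mbps × 3360 s = 17949.1 Mb = 2.090 GiB.
Ratio: 2.938 / 2.090 = 1.406.

1.41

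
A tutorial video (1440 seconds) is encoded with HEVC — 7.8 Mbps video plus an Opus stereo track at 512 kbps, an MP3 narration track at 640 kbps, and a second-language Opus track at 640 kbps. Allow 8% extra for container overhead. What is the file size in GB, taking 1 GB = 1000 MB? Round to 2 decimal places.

Audio total: 512 + 640 + 640 = 1792 kbps = 1.792 Mbps.
Total bitrate: 7.8 + 1.792 = 9.592 Mbps.
Stream data: 9.592 Mbps × 1440 s = 13812.5 Mb.
With 8% container overhead: ×1.08.
14,917 Mb ÷ 8 = 1,865 MB → 1.865 GB.

1.86 GB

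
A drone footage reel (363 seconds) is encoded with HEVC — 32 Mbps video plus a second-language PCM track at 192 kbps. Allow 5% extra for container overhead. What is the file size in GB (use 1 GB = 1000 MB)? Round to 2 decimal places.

Audio: 192 kbps = 0.192 Mbps.
Total bitrate: 32 + 0.192 = 32.192 Mbps.
Stream data: 32.192 Mbps × 363 s = 11685.7 Mb.
With 5% container overhead: ×1.05.
12,270 Mb ÷ 8 = 1,534 MB → 1.534 GB.

1.53 GB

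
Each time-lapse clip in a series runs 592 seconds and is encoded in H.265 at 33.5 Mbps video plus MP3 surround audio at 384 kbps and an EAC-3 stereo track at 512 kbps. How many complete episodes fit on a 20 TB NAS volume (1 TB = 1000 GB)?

Audio total: 384 + 512 = 896 kbps = 0.896 Mbps.
Total bitrate: 34.396 Mbps.
Per item: 34.396 Mbps × 592 s = 20,362 Mb = 2,545 MB.
Capacity: 20 TB = 160,000,000 Mb; 7857.61 items → 7857 complete.

7857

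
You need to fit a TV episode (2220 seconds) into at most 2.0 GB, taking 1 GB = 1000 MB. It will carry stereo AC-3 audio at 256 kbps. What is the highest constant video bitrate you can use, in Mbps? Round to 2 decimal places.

Budget: 2.0 GB = 16000.0 Mb.
Total bitrate budget: 16000.0 Mb / 2220 s = 7.207 Mbps.
Audio: 256 kbps = 0.256 Mbps.
Video: 7.207 − 0.256 = 6.951 Mbps.

6.95 Mbps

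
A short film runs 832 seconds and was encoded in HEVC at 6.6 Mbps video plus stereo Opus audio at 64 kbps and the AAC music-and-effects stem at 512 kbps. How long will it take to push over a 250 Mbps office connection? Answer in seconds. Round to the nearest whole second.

24 seconds

Audio total: 64 + 512 = 576 kbps = 0.576 Mbps.
Total bitrate: 7.176 Mbps.
File: 7.176 Mbps × 832 s = 5970.4 Mb.
At 250 Mbps: 5970.4 / 250 = 23.9 s ≈ 23.9 seconds.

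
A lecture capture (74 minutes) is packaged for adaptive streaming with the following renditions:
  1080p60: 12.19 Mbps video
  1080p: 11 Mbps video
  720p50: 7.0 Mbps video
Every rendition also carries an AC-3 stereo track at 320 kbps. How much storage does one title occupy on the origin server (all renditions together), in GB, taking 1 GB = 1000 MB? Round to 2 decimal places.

17.29 GB

74 min = 4440 s
Audio: 320 kbps = 0.320 Mbps.
Sum of rendition bitrates: (12.19+0.320) + (11+0.320) + (7.0+0.320) = 31.150 Mbps.
× 4440 s = 138,306 Mb = 17,288 MB = 17.29 GB.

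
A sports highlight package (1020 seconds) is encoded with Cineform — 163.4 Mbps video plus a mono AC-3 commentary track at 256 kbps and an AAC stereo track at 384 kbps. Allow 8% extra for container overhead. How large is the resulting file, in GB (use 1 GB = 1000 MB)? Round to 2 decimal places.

22.59 GB

Audio total: 256 + 384 = 640 kbps = 0.640 Mbps.
Total bitrate: 163.4 + 0.640 = 164.040 Mbps.
Stream data: 164.040 Mbps × 1020 s = 167320.8 Mb.
With 8% container overhead: ×1.08.
180,706 Mb ÷ 8 = 22,588 MB → 22.59 GB.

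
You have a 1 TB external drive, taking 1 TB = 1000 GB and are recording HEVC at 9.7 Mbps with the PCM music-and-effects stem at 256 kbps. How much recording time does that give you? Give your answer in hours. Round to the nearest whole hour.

Audio: 256 kbps = 0.256 Mbps.
Total bitrate: 9.7 + 0.256 = 9.956 Mbps.
Capacity: 1 TB = 8,000,000 Mb.
Recording time: 8,000,000 / 9.956 = 803,536 s ≈ 223 hours.

223 hours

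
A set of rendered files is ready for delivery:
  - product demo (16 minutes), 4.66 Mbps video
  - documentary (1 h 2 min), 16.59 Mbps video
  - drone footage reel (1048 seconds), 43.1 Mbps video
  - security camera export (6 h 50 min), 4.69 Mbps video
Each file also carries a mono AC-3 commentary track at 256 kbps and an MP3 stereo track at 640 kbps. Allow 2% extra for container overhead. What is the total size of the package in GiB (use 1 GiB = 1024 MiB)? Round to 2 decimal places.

30.15 GiB

Audio total: 256 + 640 = 896 kbps = 0.896 Mbps.
product demo: 5.556 Mbps × 960 s × 1.02 = 5440.4 Mb
documentary: 17.486 Mbps × 3720 s × 1.02 = 66348.9 Mb
drone footage reel: 43.996 Mbps × 1048 s × 1.02 = 47030.0 Mb
security camera export: 5.586 Mbps × 24600 s × 1.02 = 140163.9 Mb
Total: 258983.2 Mb = 32372.9 MB.
= 30.15 GiB.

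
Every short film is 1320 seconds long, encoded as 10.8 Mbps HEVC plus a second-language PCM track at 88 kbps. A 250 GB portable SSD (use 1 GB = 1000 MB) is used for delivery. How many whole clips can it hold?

139

Audio: 88 kbps = 0.088 Mbps.
Total bitrate: 10.888 Mbps.
Per item: 10.888 Mbps × 1320 s = 14,372 Mb = 1,797 MB.
Capacity: 250 GB = 2,000,000 Mb; 139.16 items → 139 complete.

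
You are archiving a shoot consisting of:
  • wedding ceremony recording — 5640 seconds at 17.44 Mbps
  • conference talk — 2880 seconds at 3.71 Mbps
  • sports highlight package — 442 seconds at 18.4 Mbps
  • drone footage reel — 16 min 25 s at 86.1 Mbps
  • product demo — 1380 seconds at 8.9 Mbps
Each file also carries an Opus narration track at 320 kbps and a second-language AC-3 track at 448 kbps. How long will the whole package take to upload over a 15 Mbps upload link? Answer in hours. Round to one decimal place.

4.1 hours

Audio total: 320 + 448 = 768 kbps = 0.768 Mbps.
wedding ceremony recording: 18.208 Mbps × 5640 s = 102693.1 Mb
conference talk: 4.478 Mbps × 2880 s = 12896.6 Mb
sports highlight package: 19.168 Mbps × 442 s = 8472.3 Mb
drone footage reel: 86.868 Mbps × 985 s = 85565.0 Mb
product demo: 9.668 Mbps × 1380 s = 13341.8 Mb
Total: 222968.8 Mb = 27871.1 MB.
At 15 Mbps: 222968.8 / 15 = 14865 s ≈ 4.13 hours.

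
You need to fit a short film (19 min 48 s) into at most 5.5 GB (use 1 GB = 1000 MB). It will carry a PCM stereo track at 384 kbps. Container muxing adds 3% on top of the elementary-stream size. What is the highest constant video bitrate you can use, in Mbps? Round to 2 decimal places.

35.57 Mbps

Budget: 5.5 GB = 44000.0 Mb.
Stream payload after overhead: 44000.0 / 1.03 = 42718.4 Mb.
19 min 48 s = 1188 s
Total bitrate budget: 42718.4 Mb / 1188 s = 35.958 Mbps.
Audio: 384 kbps = 0.384 Mbps.
Video: 35.958 − 0.384 = 35.574 Mbps.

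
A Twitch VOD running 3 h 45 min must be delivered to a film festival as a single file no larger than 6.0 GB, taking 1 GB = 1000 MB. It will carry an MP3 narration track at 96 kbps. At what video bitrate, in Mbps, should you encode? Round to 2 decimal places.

3.46 Mbps

Budget: 6.0 GB = 48000.0 Mb.
3 h 45 min = 225 min = 13500 s
Total bitrate budget: 48000.0 Mb / 13500 s = 3.556 Mbps.
Audio: 96 kbps = 0.096 Mbps.
Video: 3.556 − 0.096 = 3.460 Mbps.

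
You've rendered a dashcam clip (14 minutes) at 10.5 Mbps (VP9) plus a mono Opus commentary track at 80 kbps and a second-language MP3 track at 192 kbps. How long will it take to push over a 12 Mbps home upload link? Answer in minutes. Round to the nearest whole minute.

13 minutes

14 min = 840 s
Audio total: 80 + 192 = 272 kbps = 0.272 Mbps.
Total bitrate: 10.772 Mbps.
File: 10.772 Mbps × 840 s = 9048.5 Mb.
At 12 Mbps: 9048.5 / 12 = 754.0 s ≈ 12.6 minutes.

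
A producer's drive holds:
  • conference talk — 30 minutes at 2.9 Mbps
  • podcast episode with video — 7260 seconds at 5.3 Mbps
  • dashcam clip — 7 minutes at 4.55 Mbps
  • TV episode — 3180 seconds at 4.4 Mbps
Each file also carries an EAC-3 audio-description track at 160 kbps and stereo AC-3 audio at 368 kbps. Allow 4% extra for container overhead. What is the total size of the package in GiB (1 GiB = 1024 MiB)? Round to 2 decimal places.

Audio total: 160 + 368 = 528 kbps = 0.528 Mbps.
conference talk: 3.428 Mbps × 1800 s × 1.04 = 6417.2 Mb
podcast episode with video: 5.828 Mbps × 7260 s × 1.04 = 44003.7 Mb
dashcam clip: 5.078 Mbps × 420 s × 1.04 = 2218.1 Mb
TV episode: 4.928 Mbps × 3180 s × 1.04 = 16297.9 Mb
Total: 68936.9 Mb = 8617.1 MB.
= 8.025 GiB.

8.03 GiB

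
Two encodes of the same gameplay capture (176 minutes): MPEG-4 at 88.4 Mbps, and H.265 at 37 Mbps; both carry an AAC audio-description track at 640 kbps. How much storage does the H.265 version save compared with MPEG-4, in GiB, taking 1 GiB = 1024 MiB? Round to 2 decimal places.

63.19 GiB

176 min = 10560 s
Audio: 640 kbps = 0.640 Mbps.
MPEG-4: 89.040 Mbps × 10560 s = 940262.4 Mb = 109.461 GiB.
H.265: 37.640 Mbps × 10560 s = 397478.4 Mb = 46.273 GiB.
Saving: 109.461 − 46.273 = 63.188 GiB.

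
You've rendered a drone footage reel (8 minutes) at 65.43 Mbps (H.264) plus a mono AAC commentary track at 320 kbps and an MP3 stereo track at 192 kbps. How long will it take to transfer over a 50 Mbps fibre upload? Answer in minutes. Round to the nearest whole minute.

11 minutes

8 min = 480 s
Audio total: 320 + 192 = 512 kbps = 0.512 Mbps.
Total bitrate: 65.942 Mbps.
File: 65.942 Mbps × 480 s = 31652.2 Mb.
At 50 Mbps: 31652.2 / 50 = 633.0 s ≈ 10.6 minutes.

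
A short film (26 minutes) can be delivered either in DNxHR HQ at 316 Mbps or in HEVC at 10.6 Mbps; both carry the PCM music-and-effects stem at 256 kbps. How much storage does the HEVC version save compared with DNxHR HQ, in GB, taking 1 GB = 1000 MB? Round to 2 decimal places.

59.55 GB

26 min = 1560 s
Audio: 256 kbps = 0.256 Mbps.
DNxHR HQ: 316.256 Mbps × 1560 s = 493359.4 Mb = 61.670 GB.
HEVC: 10.856 Mbps × 1560 s = 16935.4 Mb = 2.117 GB.
Saving: 61.670 − 2.117 = 59.553 GB.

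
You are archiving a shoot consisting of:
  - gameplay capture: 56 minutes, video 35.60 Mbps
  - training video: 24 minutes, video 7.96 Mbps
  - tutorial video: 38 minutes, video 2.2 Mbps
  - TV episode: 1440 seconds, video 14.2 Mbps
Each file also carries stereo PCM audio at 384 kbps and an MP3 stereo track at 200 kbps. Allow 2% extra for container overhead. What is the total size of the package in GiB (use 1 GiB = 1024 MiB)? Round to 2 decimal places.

Audio total: 384 + 200 = 584 kbps = 0.584 Mbps.
gameplay capture: 36.184 Mbps × 3360 s × 1.02 = 124009.8 Mb
training video: 8.544 Mbps × 1440 s × 1.02 = 12549.4 Mb
tutorial video: 2.784 Mbps × 2280 s × 1.02 = 6474.5 Mb
TV episode: 14.784 Mbps × 1440 s × 1.02 = 21714.7 Mb
Total: 164748.4 Mb = 20593.6 MB.
= 19.18 GiB.

19.18 GiB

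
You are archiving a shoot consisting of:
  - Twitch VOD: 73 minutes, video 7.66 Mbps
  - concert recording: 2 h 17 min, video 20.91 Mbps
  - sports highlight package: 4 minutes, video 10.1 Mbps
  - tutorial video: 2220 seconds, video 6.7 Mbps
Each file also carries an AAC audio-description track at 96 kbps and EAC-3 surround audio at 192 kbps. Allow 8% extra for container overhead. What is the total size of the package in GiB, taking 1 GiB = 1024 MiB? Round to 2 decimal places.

Audio total: 96 + 192 = 288 kbps = 0.288 Mbps.
Twitch VOD: 7.948 Mbps × 4380 s × 1.08 = 37597.2 Mb
concert recording: 21.198 Mbps × 8220 s × 1.08 = 188187.4 Mb
sports highlight package: 10.388 Mbps × 240 s × 1.08 = 2692.6 Mb
tutorial video: 6.988 Mbps × 2220 s × 1.08 = 16754.4 Mb
Total: 245231.6 Mb = 30653.9 MB.
= 28.55 GiB.

28.55 GiB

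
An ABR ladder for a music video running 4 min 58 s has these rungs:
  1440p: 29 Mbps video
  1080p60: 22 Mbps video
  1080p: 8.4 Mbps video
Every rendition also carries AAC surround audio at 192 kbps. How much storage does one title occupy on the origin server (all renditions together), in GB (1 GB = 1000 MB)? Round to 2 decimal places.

2.23 GB

4 min 58 s = 298 s
Audio: 192 kbps = 0.192 Mbps.
Sum of rendition bitrates: (29+0.192) + (22+0.192) + (8.4+0.192) = 59.976 Mbps.
× 298 s = 17,873 Mb = 2,234 MB = 2.234 GB.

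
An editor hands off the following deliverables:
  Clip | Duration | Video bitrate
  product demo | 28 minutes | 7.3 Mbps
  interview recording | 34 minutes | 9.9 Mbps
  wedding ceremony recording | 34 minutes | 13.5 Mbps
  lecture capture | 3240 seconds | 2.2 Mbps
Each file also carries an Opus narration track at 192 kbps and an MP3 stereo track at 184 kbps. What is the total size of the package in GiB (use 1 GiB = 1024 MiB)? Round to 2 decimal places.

8.21 GiB

Audio total: 192 + 184 = 376 kbps = 0.376 Mbps.
product demo: 7.676 Mbps × 1680 s = 12895.7 Mb
interview recording: 10.276 Mbps × 2040 s = 20963.0 Mb
wedding ceremony recording: 13.876 Mbps × 2040 s = 28307.0 Mb
lecture capture: 2.576 Mbps × 3240 s = 8346.2 Mb
Total: 70512.0 Mb = 8814.0 MB.
= 8.209 GiB.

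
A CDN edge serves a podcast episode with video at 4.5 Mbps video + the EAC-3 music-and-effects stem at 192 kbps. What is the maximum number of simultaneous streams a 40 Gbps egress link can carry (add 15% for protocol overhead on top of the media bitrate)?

Audio: 192 kbps = 0.192 Mbps.
Per-viewer media rate: 4.692 Mbps.
On the wire with 15% overhead: 5.396 Mbps.
40 Gbps = 40,000 Mbps; 40,000 / 5.396 = 7413.17 → 7413 viewers.

7413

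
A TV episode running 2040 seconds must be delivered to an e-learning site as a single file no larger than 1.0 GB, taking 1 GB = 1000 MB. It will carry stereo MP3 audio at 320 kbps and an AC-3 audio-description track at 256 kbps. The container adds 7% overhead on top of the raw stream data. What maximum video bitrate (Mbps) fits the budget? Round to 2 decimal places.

Budget: 1.0 GB = 8000.0 Mb.
Stream payload after overhead: 8000.0 / 1.07 = 7476.6 Mb.
Total bitrate budget: 7476.6 Mb / 2040 s = 3.665 Mbps.
Audio total: 320 + 256 = 576 kbps = 0.576 Mbps.
Video: 3.665 − 0.576 = 3.089 Mbps.

3.09 Mbps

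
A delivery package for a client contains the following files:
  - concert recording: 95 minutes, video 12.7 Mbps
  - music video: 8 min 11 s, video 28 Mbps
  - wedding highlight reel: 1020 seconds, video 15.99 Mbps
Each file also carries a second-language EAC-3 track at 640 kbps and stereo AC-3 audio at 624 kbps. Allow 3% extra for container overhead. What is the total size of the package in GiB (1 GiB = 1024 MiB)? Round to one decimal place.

13.4 GiB

Audio total: 640 + 624 = 1264 kbps = 1.264 Mbps.
concert recording: 13.964 Mbps × 5700 s × 1.03 = 81982.6 Mb
music video: 29.264 Mbps × 491 s × 1.03 = 14799.7 Mb
wedding highlight reel: 17.254 Mbps × 1020 s × 1.03 = 18127.1 Mb
Total: 114909.4 Mb = 14363.7 MB.
= 13.38 GiB.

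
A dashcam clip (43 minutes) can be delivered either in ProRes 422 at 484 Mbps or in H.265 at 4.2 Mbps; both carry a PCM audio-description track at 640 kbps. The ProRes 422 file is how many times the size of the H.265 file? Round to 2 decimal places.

43 min = 2580 s
Audio: 640 kbps = 0.640 Mbps.
ProRes 422: 484.640 Mbps × 2580 s = 1250371.2 Mb = 156.296 GB.
H.265: 4.840 Mbps × 2580 s = 12487.2 Mb = 1.561 GB.
Ratio: 156.296 / 1.561 = 100.132.

100.13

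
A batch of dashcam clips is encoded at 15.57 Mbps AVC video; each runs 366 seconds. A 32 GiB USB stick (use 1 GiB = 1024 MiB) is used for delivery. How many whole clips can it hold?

Per item: 15.570 Mbps × 366 s = 5,699 Mb = 712.3 MB.
Capacity: 32 GiB = 274,878 Mb; 48.24 items → 48 complete.

48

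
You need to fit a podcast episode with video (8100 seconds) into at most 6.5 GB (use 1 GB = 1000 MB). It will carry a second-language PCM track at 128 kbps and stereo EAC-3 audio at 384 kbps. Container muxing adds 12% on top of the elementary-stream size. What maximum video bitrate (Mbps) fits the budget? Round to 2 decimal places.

Budget: 6.5 GB = 52000.0 Mb.
Stream payload after overhead: 52000.0 / 1.12 = 46428.6 Mb.
Total bitrate budget: 46428.6 Mb / 8100 s = 5.732 Mbps.
Audio total: 128 + 384 = 512 kbps = 0.512 Mbps.
Video: 5.732 − 0.512 = 5.220 Mbps.

5.22 Mbps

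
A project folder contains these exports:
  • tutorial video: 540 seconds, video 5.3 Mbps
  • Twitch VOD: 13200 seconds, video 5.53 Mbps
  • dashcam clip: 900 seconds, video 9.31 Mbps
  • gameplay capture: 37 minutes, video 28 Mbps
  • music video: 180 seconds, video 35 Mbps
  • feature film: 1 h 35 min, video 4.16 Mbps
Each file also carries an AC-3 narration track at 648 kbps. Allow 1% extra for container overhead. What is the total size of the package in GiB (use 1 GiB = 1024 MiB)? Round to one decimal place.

22.5 GiB

Audio: 648 kbps = 0.648 Mbps.
tutorial video: 5.948 Mbps × 540 s × 1.01 = 3244.0 Mb
Twitch VOD: 6.178 Mbps × 13200 s × 1.01 = 82365.1 Mb
dashcam clip: 9.958 Mbps × 900 s × 1.01 = 9051.8 Mb
gameplay capture: 28.648 Mbps × 2220 s × 1.01 = 64234.5 Mb
music video: 35.648 Mbps × 180 s × 1.01 = 6480.8 Mb
feature film: 4.808 Mbps × 5700 s × 1.01 = 27679.7 Mb
Total: 193056.0 Mb = 24132.0 MB.
= 22.47 GiB.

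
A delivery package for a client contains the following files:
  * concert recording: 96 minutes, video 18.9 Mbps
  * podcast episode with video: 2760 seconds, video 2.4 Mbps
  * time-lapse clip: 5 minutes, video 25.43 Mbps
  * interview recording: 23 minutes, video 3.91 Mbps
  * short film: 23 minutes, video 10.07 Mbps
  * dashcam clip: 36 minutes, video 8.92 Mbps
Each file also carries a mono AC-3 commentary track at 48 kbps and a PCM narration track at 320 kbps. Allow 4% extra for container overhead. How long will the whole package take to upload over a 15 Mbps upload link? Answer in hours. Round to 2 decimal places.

3.21 hours

Audio total: 48 + 320 = 368 kbps = 0.368 Mbps.
concert recording: 19.268 Mbps × 5760 s × 1.04 = 115423.0 Mb
podcast episode with video: 2.768 Mbps × 2760 s × 1.04 = 7945.3 Mb
time-lapse clip: 25.798 Mbps × 300 s × 1.04 = 8049.0 Mb
interview recording: 4.278 Mbps × 1380 s × 1.04 = 6139.8 Mb
short film: 10.438 Mbps × 1380 s × 1.04 = 14980.6 Mb
dashcam clip: 9.288 Mbps × 2160 s × 1.04 = 20864.6 Mb
Total: 173402.2 Mb = 21675.3 MB.
At 15 Mbps: 173402.2 / 15 = 11560 s ≈ 3.21 hours.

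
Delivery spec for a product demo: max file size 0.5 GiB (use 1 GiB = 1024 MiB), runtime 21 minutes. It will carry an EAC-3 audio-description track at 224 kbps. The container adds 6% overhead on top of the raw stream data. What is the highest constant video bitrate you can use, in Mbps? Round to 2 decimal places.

2.99 Mbps

Budget: 0.5 GiB = 4295.0 Mb.
Stream payload after overhead: 4295.0 / 1.06 = 4051.9 Mb.
21 min = 1260 s
Total bitrate budget: 4051.9 Mb / 1260 s = 3.216 Mbps.
Audio: 224 kbps = 0.224 Mbps.
Video: 3.216 − 0.224 = 2.992 Mbps.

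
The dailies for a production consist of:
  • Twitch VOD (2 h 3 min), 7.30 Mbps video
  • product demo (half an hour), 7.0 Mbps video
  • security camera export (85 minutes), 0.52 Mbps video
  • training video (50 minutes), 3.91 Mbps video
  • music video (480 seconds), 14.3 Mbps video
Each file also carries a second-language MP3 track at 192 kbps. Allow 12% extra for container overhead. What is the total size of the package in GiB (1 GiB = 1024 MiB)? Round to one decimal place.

Audio: 192 kbps = 0.192 Mbps.
Twitch VOD: 7.492 Mbps × 7380 s × 1.12 = 61925.9 Mb
product demo: 7.192 Mbps × 1800 s × 1.12 = 14499.1 Mb
security camera export: 0.712 Mbps × 5100 s × 1.12 = 4066.9 Mb
training video: 4.102 Mbps × 3000 s × 1.12 = 13782.7 Mb
music video: 14.492 Mbps × 480 s × 1.12 = 7790.9 Mb
Total: 102065.5 Mb = 12758.2 MB.
= 11.88 GiB.

11.9 GiB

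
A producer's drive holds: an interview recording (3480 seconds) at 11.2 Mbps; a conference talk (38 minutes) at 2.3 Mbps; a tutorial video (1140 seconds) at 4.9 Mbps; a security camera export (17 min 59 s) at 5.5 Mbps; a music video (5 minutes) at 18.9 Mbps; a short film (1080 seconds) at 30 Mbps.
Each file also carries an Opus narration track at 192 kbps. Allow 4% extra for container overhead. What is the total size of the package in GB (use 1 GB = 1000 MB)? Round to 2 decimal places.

12.43 GB

Audio: 192 kbps = 0.192 Mbps.
interview recording: 11.392 Mbps × 3480 s × 1.04 = 41229.9 Mb
conference talk: 2.492 Mbps × 2280 s × 1.04 = 5909.0 Mb
tutorial video: 5.092 Mbps × 1140 s × 1.04 = 6037.1 Mb
security camera export: 5.692 Mbps × 1079 s × 1.04 = 6387.3 Mb
music video: 19.092 Mbps × 300 s × 1.04 = 5956.7 Mb
short film: 30.192 Mbps × 1080 s × 1.04 = 33911.7 Mb
Total: 99431.7 Mb = 12429.0 MB.
= 12.43 GB.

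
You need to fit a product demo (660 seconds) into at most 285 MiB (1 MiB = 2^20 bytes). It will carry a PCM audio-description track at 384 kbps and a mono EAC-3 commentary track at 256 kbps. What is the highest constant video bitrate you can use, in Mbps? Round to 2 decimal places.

Budget: 285 MiB = 2390.8 Mb.
Total bitrate budget: 2390.8 Mb / 660 s = 3.622 Mbps.
Audio total: 384 + 256 = 640 kbps = 0.640 Mbps.
Video: 3.622 − 0.640 = 2.982 Mbps.

2.98 Mbps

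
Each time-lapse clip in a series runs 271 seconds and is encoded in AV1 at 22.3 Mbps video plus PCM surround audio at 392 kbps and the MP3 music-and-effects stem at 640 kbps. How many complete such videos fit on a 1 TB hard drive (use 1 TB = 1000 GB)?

1265

Audio total: 392 + 640 = 1032 kbps = 1.032 Mbps.
Total bitrate: 23.332 Mbps.
Per item: 23.332 Mbps × 271 s = 6,323 Mb = 790.4 MB.
Capacity: 1 TB = 8,000,000 Mb; 1265.23 items → 1265 complete.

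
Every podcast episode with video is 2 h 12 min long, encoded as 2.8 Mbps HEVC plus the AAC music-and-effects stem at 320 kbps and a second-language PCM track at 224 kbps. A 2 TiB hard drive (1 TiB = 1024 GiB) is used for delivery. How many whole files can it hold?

2 h 12 min = 132 min = 7920 s
Audio total: 320 + 224 = 544 kbps = 0.544 Mbps.
Total bitrate: 3.344 Mbps.
Per item: 3.344 Mbps × 7920 s = 26,484 Mb = 3,311 MB.
Capacity: 2 TiB = 17,592,186 Mb; 664.25 items → 664 complete.

664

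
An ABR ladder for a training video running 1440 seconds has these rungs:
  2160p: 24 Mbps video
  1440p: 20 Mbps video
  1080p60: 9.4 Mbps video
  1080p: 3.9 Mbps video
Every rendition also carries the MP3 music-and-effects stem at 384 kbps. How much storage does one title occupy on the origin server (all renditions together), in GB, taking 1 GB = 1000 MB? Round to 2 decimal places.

Audio: 384 kbps = 0.384 Mbps.
Sum of rendition bitrates: (24+0.384) + (20+0.384) + (9.4+0.384) + (3.9+0.384) = 58.836 Mbps.
× 1440 s = 84,724 Mb = 10,590 MB = 10.59 GB.

10.59 GB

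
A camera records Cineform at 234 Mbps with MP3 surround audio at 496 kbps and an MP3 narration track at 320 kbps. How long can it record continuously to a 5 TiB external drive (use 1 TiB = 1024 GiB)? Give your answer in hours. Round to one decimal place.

Audio total: 496 + 320 = 816 kbps = 0.816 Mbps.
Total bitrate: 234 + 0.816 = 234.816 Mbps.
Capacity: 5 TiB = 43,980,465 Mb.
Recording time: 43,980,465 / 234.816 = 187,298 s ≈ 52.0 hours.

52.0 hours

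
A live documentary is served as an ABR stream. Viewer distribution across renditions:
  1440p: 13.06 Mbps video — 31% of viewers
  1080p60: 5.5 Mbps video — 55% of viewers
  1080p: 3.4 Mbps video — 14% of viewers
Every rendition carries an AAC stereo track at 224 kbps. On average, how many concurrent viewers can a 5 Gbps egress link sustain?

Audio: 224 kbps = 0.224 Mbps.
Average per-viewer bitrate: 0.31×13.284 + 0.55×5.724 + 0.14×3.624 = 7.774 Mbps.
5 Gbps = 5,000 Mbps; 5,000 / 7.774 = 643.20 → 643.

643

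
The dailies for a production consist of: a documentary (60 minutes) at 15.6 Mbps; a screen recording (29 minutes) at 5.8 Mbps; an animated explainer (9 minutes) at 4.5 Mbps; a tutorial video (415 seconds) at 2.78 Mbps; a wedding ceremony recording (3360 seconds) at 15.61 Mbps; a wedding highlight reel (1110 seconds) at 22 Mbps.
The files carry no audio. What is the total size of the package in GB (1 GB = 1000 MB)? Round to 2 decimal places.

documentary: 15.600 Mbps × 3600 s = 56160.0 Mb
screen recording: 5.800 Mbps × 1740 s = 10092.0 Mb
animated explainer: 4.500 Mbps × 540 s = 2430.0 Mb
tutorial video: 2.780 Mbps × 415 s = 1153.7 Mb
wedding ceremony recording: 15.610 Mbps × 3360 s = 52449.6 Mb
wedding highlight reel: 22.000 Mbps × 1110 s = 24420.0 Mb
Total: 146705.3 Mb = 18338.2 MB.
= 18.34 GB.

18.34 GB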